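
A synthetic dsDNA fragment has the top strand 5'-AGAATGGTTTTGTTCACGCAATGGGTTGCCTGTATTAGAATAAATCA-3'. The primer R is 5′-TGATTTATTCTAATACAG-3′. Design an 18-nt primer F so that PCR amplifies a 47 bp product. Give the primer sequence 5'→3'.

5'-AGAATGGTTTTGTTCACG-3'

The reverse primer's reverse complement CTGTATTAGAATAAATCA matches the template at positions 30–47, so the product ends at position 47.
A 47 bp product then starts at position 47 − 47 + 1 = 1.
The forward primer is identical to the top strand there: AGAATGGTTTTGTTCACG.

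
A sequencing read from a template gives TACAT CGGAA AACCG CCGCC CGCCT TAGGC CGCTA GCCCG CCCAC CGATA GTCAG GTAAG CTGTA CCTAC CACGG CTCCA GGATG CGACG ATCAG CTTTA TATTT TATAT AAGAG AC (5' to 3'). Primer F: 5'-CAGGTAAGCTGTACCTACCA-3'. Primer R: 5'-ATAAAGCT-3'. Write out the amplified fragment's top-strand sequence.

5'-CAGGTAAGCTGTACCTACCACGGCTCCAGGATGCGACGATCAGCTTTAT-3'

Forward primer CAGGTAAGCTGTACCTACCA is found on the top strand at positions 53–72.
Taking the reverse complement of ATAAAGCT gives AGCTTTAT, found at positions 94–101 on the template; the primer anneals here to the top strand with its 3' end pointing upstream.
The product is the template from position 53 through 101 (49 bp).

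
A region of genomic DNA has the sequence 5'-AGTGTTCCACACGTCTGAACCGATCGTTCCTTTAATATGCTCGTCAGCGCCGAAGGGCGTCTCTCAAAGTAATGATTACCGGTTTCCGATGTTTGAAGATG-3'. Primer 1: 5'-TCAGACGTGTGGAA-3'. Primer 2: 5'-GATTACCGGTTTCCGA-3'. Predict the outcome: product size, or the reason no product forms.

No product — the primers' 3' ends point away from each other.

Primer 1 (TCAGACGTGTGGAA) has reverse complement TTCCACACGTCTGA, which matches the top strand at positions 5–18; primer 1 anneals to the top strand there with its 3' end pointing upstream toward position 5.
Primer 2 (GATTACCGGTTTCCGA) matches the top strand directly at positions 74–89; it anneals to the bottom strand with its 3' end pointing downstream toward position 89.
The 3' ends diverge (primer 1 extends toward position 1, primer 2 toward position 101), so the primers never converge on a shared product.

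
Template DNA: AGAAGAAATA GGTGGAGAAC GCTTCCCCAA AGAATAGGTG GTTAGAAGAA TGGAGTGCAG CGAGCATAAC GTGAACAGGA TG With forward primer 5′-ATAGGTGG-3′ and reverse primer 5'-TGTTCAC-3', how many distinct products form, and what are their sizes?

Two products: 70 bp, 44 bp

The forward primer ATAGGTGG matches the top strand at positions 8–15, 34–41.
The reverse primer's reverse complement is GTGAACA, matching at positions 71–77.
Each forward site pairs with the reverse site to give a product ending at position 77: sizes 70, 44 bp.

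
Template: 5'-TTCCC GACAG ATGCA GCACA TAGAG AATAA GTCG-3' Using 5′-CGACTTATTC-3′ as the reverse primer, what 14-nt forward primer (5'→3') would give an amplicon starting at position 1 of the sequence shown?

5'-TTCCCGACAGATGC-3'

The reverse primer's reverse complement GAATAAGTCG matches the template at positions 25–34; the product starts at position 1.
The forward primer is identical to the top strand over positions 1–14: TTCCCGACAGATGC.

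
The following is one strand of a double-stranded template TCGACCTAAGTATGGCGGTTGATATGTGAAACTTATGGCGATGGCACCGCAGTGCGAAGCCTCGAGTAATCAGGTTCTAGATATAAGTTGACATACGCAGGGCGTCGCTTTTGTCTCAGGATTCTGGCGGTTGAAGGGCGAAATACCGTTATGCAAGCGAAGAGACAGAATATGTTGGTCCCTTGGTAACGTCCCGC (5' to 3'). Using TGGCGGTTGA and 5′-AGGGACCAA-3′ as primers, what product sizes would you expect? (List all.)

171 bp, 59 bp

The forward primer TGGCGGTTGA matches the top strand at positions 13–22, 125–134.
The reverse primer's reverse complement is TTGGTCCCT, matching at positions 175–183.
Each forward site pairs with the reverse site to give a product ending at position 183: sizes 171, 59 bp.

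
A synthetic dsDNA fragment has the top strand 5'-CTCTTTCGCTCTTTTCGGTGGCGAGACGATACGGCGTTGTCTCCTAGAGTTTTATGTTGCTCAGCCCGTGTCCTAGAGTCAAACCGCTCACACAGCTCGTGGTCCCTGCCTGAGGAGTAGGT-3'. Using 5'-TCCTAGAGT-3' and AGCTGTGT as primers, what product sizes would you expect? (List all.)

56 bp, 27 bp

The forward primer TCCTAGAGT matches the top strand at positions 42–50, 71–79.
The reverse primer's reverse complement is ACACAGCT, matching at positions 90–97.
Each forward site pairs with the reverse site to give a product ending at position 97: sizes 56, 27 bp.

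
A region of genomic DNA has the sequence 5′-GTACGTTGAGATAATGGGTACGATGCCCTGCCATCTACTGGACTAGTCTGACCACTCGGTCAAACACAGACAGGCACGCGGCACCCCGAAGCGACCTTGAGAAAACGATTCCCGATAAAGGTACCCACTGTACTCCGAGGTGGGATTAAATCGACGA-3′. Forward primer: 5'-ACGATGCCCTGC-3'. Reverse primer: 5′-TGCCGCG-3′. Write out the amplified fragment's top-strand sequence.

5'-ACGATGCCCTGCCATCTACTGGACTAGTCTGACCACTCGGTCAAACACAGACAGGCACGCGGCA-3'

The forward primer matches the template at positions 20–31.
Taking the reverse complement of TGCCGCG gives CGCGGCA, found at positions 77–83 on the template; the primer anneals here to the top strand with its 3' end pointing upstream.
The product is the template from position 20 through 83 (64 bp).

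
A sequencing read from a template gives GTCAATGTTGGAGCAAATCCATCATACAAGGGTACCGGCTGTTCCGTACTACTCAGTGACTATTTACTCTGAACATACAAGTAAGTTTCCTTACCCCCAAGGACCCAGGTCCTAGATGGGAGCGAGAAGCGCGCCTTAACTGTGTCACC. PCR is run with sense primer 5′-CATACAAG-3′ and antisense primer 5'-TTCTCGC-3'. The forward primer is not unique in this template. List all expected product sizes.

106 bp, 55 bp

The forward primer CATACAAG matches the top strand at positions 23–30, 74–81.
The reverse primer's reverse complement is GCGAGAA, matching at positions 122–128.
Each forward site pairs with the reverse site to give a product ending at position 128: sizes 106, 55 bp.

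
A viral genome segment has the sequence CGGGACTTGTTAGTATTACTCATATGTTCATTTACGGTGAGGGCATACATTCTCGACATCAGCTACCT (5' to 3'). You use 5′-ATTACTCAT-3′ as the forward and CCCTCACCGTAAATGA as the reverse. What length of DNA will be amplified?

29 bp

The forward primer matches the template at positions 15–23.
Taking the reverse complement of CCCTCACCGTAAATGA gives TCATTTACGGTGAGGG, found at positions 28–43 on the template; the primer anneals here to the top strand with its 3' end pointing upstream.
Product length = (reverse-primer end) − (forward-primer start) + 1 = 43 − 15 + 1 = 29 bp.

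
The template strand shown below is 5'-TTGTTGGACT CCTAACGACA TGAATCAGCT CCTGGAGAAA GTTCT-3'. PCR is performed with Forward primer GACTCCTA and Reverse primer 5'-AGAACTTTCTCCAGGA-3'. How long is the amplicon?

39 bp

Scanning the template, GACTCCTA occurs at positions 7–14; this primer anneals to the bottom strand there with its 3' end pointing downstream.
Reverse complement of the reverse primer: TCCTGGAGAAAGTTCT. This occurs on the top strand at positions 30–45.
Product length = (reverse-primer end) − (forward-primer start) + 1 = 45 − 7 + 1 = 39 bp.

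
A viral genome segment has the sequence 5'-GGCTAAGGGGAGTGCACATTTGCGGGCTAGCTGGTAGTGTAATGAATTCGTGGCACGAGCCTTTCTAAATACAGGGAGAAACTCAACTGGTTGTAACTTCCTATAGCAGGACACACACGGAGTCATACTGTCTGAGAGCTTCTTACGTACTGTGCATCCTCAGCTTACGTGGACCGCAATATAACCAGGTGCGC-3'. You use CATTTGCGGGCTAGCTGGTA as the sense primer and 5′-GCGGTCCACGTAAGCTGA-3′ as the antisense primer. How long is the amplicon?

Scanning the template, CATTTGCGGGCTAGCTGGTA occurs at positions 17–36; this primer anneals to the bottom strand there with its 3' end pointing downstream.
Reverse complement of the reverse primer: TCAGCTTACGTGGACCGC. This occurs on the top strand at positions 160–177.
Product length = (reverse-primer end) − (forward-primer start) + 1 = 177 − 17 + 1 = 161 bp.

161 bp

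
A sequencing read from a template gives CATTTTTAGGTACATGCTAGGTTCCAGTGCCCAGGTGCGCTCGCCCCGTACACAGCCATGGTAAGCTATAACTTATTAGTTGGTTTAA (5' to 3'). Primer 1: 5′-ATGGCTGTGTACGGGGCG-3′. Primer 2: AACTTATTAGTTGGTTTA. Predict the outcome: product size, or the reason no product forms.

Primer 1 (ATGGCTGTGTACGGGGCG) has reverse complement CGCCCCGTACACAGCCAT, which matches the top strand at positions 42–59; primer 1 anneals to the top strand there with its 3' end pointing upstream toward position 42.
Primer 2 (AACTTATTAGTTGGTTTA) matches the top strand directly at positions 70–87; it anneals to the bottom strand with its 3' end pointing downstream toward position 87.
The 3' ends diverge (primer 1 extends toward position 1, primer 2 toward position 88), so the primers never converge on a shared product.

No product — the primers' 3' ends point away from each other.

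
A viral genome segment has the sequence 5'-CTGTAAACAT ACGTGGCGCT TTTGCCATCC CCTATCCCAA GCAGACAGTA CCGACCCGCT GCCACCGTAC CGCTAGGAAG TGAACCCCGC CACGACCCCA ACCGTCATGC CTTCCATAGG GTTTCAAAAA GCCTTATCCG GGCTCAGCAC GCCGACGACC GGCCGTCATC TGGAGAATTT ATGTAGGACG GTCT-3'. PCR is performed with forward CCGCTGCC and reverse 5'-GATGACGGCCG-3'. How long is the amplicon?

The forward primer matches the template at positions 56–63.
Reverse complement of the reverse primer: CGGCCGTCATC. This occurs on the top strand at positions 160–170.
Product length = (reverse-primer end) − (forward-primer start) + 1 = 170 − 56 + 1 = 115 bp.

115 bp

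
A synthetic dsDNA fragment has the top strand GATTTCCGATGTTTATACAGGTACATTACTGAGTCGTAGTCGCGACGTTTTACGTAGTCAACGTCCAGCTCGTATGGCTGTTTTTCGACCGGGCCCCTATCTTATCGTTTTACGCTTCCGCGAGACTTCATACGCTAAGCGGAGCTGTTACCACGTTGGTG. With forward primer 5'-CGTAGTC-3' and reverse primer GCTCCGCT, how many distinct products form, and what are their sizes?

The forward primer CGTAGTC matches the top strand at positions 35–41, 53–59.
The reverse primer's reverse complement is AGCGGAGC, matching at positions 138–145.
Each forward site pairs with the reverse site to give a product ending at position 145: sizes 111, 93 bp.

Two products: 111 bp, 93 bp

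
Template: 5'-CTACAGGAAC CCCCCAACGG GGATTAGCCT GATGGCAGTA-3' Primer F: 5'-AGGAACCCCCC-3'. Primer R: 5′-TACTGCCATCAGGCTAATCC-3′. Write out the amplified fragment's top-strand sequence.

Scanning the template, AGGAACCCCCC occurs at positions 5–15; this primer anneals to the bottom strand there with its 3' end pointing downstream.
Reverse complement of the reverse primer: GGATTAGCCTGATGGCAGTA. This occurs on the top strand at positions 21–40.
The product is the template from position 5 through 40 (36 bp).

5'-AGGAACCCCCCAACGGGGATTAGCCTGATGGCAGTA-3'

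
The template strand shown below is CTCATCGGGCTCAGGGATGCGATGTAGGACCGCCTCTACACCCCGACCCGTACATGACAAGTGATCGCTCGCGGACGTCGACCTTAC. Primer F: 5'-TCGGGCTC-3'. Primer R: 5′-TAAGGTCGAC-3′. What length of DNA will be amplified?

82 bp

Forward primer TCGGGCTC is found on the top strand at positions 5–12.
Reverse complement of the reverse primer: GTCGACCTTA. This occurs on the top strand at positions 77–86.
The product runs from position 5 to position 86, so its length is 86 − 5 + 1 = 82 bp.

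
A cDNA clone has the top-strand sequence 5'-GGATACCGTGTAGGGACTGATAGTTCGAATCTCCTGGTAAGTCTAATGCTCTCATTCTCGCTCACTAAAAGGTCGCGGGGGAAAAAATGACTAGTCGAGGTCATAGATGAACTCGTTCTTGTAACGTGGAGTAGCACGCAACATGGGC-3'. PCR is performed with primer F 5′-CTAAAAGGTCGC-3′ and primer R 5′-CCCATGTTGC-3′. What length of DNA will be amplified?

83 bp

Scanning the template, CTAAAAGGTCGC occurs at positions 65–76; this primer anneals to the bottom strand there with its 3' end pointing downstream.
The reverse primer's reverse complement is GCAACATGGG, which matches the template at positions 138–147.
Product length = (reverse-primer end) − (forward-primer start) + 1 = 147 − 65 + 1 = 83 bp.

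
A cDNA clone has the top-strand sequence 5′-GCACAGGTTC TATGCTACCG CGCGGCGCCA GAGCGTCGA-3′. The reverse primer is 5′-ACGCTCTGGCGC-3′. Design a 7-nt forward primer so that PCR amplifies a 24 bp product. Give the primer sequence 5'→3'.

The reverse primer's reverse complement GCGCCAGAGCGT matches the template at positions 25–36, so the product ends at position 36.
A 24 bp product then starts at position 36 − 24 + 1 = 13.
The forward primer is identical to the top strand there: TGCTACC.

5'-TGCTACC-3'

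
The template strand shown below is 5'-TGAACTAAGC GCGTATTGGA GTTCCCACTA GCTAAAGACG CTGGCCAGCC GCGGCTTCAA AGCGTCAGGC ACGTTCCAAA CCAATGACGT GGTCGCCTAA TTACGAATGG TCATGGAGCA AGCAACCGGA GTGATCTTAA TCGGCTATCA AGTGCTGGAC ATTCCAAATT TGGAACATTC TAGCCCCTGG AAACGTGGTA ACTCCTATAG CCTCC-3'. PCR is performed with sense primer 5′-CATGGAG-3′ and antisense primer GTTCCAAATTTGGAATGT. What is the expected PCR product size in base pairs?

The forward primer matches the template at positions 112–118.
Reverse complement of the reverse primer: ACATTCCAAATTTGGAAC. This occurs on the top strand at positions 159–176.
Amplicon spans positions 112–176: 65 bp.

65 bp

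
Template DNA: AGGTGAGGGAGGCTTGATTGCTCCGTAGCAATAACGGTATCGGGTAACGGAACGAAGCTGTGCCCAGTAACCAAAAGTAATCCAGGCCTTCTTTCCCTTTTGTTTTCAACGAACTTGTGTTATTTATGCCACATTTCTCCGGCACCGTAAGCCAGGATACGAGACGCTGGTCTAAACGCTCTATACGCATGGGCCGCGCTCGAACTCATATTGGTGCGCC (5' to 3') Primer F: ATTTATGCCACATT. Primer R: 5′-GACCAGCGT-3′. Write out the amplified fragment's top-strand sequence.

5'-ATTTATGCCACATTTCTCCGGCACCGTAAGCCAGGATACGAGACGCTGGTC-3'

Forward primer ATTTATGCCACATT is found on the top strand at positions 122–135.
Reverse complement of the reverse primer: ACGCTGGTC. This occurs on the top strand at positions 164–172.
The product is the template from position 122 through 172 (51 bp).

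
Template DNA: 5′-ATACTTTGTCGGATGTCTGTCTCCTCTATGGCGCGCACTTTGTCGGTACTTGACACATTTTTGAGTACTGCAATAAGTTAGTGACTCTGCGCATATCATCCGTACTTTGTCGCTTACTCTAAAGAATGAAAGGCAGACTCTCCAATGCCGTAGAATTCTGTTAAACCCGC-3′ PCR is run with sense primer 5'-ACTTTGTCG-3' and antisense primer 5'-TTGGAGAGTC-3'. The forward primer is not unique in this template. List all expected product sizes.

143 bp, 109 bp, 42 bp

The forward primer ACTTTGTCG matches the top strand at positions 3–11, 37–45, 104–112.
The reverse primer's reverse complement is GACTCTCCAA, matching at positions 136–145.
Each forward site pairs with the reverse site to give a product ending at position 145: sizes 143, 109, 42 bp.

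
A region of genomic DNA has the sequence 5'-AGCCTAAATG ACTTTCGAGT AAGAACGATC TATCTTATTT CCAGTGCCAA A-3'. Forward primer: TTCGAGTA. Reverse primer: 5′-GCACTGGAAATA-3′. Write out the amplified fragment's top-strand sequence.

5'-TTCGAGTAAGAACGATCTATCTTATTTCCAGTGC-3'

The forward primer matches the template at positions 14–21.
Reverse complement of the reverse primer: TATTTCCAGTGC. This occurs on the top strand at positions 36–47.
The product is the template from position 14 through 47 (34 bp).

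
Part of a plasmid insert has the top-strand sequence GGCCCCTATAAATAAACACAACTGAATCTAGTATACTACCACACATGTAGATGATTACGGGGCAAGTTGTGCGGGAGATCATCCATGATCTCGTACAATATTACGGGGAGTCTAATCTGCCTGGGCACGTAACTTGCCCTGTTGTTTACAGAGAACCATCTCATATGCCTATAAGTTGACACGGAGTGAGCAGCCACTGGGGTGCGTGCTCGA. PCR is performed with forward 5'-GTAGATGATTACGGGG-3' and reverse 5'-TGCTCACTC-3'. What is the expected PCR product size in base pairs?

146 bp

Scanning the template, GTAGATGATTACGGGG occurs at positions 47–62; this primer anneals to the bottom strand there with its 3' end pointing downstream.
Taking the reverse complement of TGCTCACTC gives GAGTGAGCA, found at positions 184–192 on the template; the primer anneals here to the top strand with its 3' end pointing upstream.
The product runs from position 47 to position 192, so its length is 192 − 47 + 1 = 146 bp.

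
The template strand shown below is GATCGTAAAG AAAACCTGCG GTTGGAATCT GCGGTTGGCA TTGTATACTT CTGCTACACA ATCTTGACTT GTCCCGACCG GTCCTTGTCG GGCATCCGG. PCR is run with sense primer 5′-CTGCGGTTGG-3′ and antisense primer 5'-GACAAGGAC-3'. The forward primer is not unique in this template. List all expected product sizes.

The forward primer CTGCGGTTGG matches the top strand at positions 16–25, 29–38.
The reverse primer's reverse complement is GTCCTTGTC, matching at positions 81–89.
Each forward site pairs with the reverse site to give a product ending at position 89: sizes 74, 61 bp.

74 bp, 61 bp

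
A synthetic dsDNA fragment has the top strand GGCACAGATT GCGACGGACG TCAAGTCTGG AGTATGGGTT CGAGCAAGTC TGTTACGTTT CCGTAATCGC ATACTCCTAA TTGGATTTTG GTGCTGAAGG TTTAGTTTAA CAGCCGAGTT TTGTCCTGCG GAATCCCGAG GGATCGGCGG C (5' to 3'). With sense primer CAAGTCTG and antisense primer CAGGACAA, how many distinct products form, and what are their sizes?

The forward primer CAAGTCTG matches the top strand at positions 22–29, 45–52.
The reverse primer's reverse complement is TTGTCCTG, matching at positions 121–128.
Each forward site pairs with the reverse site to give a product ending at position 128: sizes 107, 84 bp.

Two products: 107 bp, 84 bp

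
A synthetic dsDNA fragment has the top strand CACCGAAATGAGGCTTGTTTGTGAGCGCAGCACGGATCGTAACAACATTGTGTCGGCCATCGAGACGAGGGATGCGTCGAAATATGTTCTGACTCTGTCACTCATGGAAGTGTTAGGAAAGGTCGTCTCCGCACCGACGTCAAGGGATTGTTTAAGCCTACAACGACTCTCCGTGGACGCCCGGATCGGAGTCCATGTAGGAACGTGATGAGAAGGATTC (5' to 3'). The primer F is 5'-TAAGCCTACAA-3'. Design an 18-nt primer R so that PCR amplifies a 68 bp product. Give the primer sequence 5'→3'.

The forward primer binds at positions 153–163, so a 68 bp product ends at position 153 + 68 − 1 = 220.
The reverse primer anneals to the top strand over positions 203–220, i.e. to ACGTGATGAGAAGGATTC.
Its sequence written 5'→3' is the reverse complement: GAATCCTTCTCATCACGT.

5'-GAATCCTTCTCATCACGT-3'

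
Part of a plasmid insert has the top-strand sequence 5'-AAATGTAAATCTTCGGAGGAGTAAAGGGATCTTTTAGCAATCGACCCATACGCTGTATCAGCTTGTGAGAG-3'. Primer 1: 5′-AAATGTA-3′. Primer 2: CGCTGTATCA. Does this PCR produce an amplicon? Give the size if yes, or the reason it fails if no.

Primer 1 (AAATGTA) matches the top strand at positions 1–7 (3' end points downstream).
Primer 2 (CGCTGTATCA) also matches the top strand directly, at positions 51–60 — its reverse complement TGATACAGCG is not present.
Both primers anneal to the bottom strand with 3' ends pointing the same way, so neither can prime synthesis back toward the other.

No product — both primers anneal to the same strand and extend in the same direction.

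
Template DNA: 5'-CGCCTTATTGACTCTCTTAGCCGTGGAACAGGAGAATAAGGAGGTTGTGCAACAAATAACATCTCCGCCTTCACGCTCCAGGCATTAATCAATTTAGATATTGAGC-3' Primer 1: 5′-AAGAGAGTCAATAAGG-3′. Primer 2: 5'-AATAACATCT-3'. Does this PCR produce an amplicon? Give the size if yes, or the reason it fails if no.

Primer 1 (AAGAGAGTCAATAAGG) has reverse complement CCTTATTGACTCTCTT, which matches the top strand at positions 3–18; primer 1 anneals to the top strand there with its 3' end pointing upstream toward position 3.
Primer 2 (AATAACATCT) matches the top strand directly at positions 55–64; it anneals to the bottom strand with its 3' end pointing downstream toward position 64.
The 3' ends diverge (primer 1 extends toward position 1, primer 2 toward position 106), so the primers never converge on a shared product.

No product — the primers' 3' ends point away from each other.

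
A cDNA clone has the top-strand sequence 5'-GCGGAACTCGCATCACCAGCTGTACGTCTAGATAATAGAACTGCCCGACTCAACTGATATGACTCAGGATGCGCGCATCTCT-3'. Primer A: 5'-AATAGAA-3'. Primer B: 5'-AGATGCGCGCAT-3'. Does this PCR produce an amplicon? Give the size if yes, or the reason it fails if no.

Yes — a 47 bp product.

Primer A (AATAGAA) matches the top strand at positions 34–40; it acts as a forward primer.
Primer B's reverse complement is ATGCGCGCATCT, matching the top strand at positions 69–80; it acts as a reverse primer.
The 3' ends face each other across positions 34–80, giving a 47 bp product.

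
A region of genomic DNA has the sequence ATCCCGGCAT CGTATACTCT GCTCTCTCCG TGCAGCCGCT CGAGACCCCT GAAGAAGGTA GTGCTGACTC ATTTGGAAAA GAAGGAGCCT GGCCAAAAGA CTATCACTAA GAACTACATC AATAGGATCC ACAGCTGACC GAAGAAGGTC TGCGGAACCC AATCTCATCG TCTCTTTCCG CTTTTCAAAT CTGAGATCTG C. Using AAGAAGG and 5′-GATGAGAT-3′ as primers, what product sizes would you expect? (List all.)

The forward primer AAGAAGG matches the top strand at positions 52–58, 79–85, 142–148.
The reverse primer's reverse complement is ATCTCATC, matching at positions 162–169.
Each forward site pairs with the reverse site to give a product ending at position 169: sizes 118, 91, 28 bp.

118 bp, 91 bp, 28 bp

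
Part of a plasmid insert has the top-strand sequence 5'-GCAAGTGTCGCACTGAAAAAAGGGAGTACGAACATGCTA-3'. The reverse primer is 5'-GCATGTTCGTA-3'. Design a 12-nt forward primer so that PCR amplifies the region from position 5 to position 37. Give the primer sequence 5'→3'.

5'-GTGTCGCACTGA-3'

The reverse primer's reverse complement TACGAACATGC matches the template at positions 27–37; the product starts at position 5.
The forward primer is identical to the top strand over positions 5–16: GTGTCGCACTGA.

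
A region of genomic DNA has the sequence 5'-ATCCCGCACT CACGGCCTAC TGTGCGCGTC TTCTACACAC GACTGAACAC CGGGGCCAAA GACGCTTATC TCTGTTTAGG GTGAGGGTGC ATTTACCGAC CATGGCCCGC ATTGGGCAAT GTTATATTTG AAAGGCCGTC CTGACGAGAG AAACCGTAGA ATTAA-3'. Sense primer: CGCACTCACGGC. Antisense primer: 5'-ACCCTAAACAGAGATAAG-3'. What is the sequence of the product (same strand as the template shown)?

The forward primer matches the template at positions 5–16.
Taking the reverse complement of ACCCTAAACAGAGATAAG gives CTTATCTCTGTTTAGGGT, found at positions 65–82 on the template; the primer anneals here to the top strand with its 3' end pointing upstream.
The product is the template from position 5 through 82 (78 bp).

5'-CGCACTCACGGCCTACTGTGCGCGTCTTCTACACACGACTGAACACCGGGGCCAAAGACGCTTATCTCTGTTTAGGGT-3'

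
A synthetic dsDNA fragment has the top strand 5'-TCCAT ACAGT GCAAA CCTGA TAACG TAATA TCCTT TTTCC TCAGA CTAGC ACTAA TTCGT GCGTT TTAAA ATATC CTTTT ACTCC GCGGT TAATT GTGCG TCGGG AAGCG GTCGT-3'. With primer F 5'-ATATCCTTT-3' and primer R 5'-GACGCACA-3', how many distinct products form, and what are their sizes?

The forward primer ATATCCTTT matches the top strand at positions 28–36, 71–79.
The reverse primer's reverse complement is TGTGCGTC, matching at positions 95–102.
Each forward site pairs with the reverse site to give a product ending at position 102: sizes 75, 32 bp.

Two products: 75 bp, 32 bp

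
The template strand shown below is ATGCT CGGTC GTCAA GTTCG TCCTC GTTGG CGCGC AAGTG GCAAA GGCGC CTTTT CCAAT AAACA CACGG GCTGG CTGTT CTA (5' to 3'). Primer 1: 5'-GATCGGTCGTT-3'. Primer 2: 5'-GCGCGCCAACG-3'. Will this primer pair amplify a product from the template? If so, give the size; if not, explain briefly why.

No product — primer 1 has no binding site in the template.

Primer 1 (GATCGGTCGTT) does not match the top strand, and its reverse complement AACGACCGATC does not match either.
With no annealing site for primer 1, no amplification occurs.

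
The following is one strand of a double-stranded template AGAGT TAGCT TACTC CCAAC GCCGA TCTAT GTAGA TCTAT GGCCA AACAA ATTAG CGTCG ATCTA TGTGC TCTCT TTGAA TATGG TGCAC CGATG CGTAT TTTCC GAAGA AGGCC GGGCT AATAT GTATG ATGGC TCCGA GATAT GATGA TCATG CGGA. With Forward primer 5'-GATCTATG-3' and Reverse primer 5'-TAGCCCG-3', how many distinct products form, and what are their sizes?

The forward primer GATCTATG matches the top strand at positions 24–31, 34–41, 60–67.
The reverse primer's reverse complement is CGGGCTA, matching at positions 115–121.
Each forward site pairs with the reverse site to give a product ending at position 121: sizes 98, 88, 62 bp.

Three products: 98 bp, 88 bp, 62 bp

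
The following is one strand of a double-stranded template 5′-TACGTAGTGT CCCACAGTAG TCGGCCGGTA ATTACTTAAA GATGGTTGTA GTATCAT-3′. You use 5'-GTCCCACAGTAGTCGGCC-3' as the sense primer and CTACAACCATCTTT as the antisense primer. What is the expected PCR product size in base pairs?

43 bp

The forward primer matches the template at positions 9–26.
Taking the reverse complement of CTACAACCATCTTT gives AAAGATGGTTGTAG, found at positions 38–51 on the template; the primer anneals here to the top strand with its 3' end pointing upstream.
The product runs from position 9 to position 51, so its length is 51 − 9 + 1 = 43 bp.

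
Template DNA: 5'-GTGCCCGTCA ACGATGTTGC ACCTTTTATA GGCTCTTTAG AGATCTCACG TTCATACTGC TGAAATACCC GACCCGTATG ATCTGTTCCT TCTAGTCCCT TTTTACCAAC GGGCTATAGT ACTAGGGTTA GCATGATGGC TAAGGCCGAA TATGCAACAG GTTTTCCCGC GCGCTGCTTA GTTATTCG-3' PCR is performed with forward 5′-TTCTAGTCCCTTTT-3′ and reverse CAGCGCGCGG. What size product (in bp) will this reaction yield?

The forward primer matches the template at positions 90–103.
Reverse complement of the reverse primer: CCGCGCGCTG. This occurs on the top strand at positions 167–176.
Amplicon spans positions 90–176: 87 bp.

87 bp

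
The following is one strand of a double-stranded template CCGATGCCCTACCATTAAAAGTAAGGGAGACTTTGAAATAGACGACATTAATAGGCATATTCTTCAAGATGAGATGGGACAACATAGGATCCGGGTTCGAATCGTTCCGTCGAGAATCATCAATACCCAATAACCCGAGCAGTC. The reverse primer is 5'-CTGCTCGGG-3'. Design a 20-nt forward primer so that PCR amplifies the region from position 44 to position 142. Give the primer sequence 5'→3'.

5'-GACATTAATAGGCATATTCT-3'

The reverse primer's reverse complement CCCGAGCAG matches the template at positions 134–142; the product starts at position 44.
The forward primer is identical to the top strand over positions 44–63: GACATTAATAGGCATATTCT.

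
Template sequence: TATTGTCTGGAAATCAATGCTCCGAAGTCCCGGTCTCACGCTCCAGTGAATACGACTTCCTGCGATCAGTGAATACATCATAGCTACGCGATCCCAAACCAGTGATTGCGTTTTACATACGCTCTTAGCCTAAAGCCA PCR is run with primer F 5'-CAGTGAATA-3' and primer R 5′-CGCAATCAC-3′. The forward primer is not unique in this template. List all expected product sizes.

The forward primer CAGTGAATA matches the top strand at positions 44–52, 67–75.
The reverse primer's reverse complement is GTGATTGCG, matching at positions 102–110.
Each forward site pairs with the reverse site to give a product ending at position 110: sizes 67, 44 bp.

67 bp, 44 bp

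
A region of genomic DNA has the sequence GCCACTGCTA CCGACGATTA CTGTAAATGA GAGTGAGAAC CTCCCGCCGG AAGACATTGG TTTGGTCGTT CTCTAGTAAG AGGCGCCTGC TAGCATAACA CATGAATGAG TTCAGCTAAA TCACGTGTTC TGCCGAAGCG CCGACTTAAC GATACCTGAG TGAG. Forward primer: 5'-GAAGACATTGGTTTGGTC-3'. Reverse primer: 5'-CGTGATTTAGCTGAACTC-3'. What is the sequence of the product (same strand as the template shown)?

5'-GAAGACATTGGTTTGGTCGTTCTCTAGTAAGAGGCGCCTGCTAGCATAACACATGAATGAGTTCAGCTAAATCACG-3'

Scanning the template, GAAGACATTGGTTTGGTC occurs at positions 50–67; this primer anneals to the bottom strand there with its 3' end pointing downstream.
The reverse primer's reverse complement is GAGTTCAGCTAAATCACG, which matches the template at positions 108–125.
The product is the template from position 50 through 125 (76 bp).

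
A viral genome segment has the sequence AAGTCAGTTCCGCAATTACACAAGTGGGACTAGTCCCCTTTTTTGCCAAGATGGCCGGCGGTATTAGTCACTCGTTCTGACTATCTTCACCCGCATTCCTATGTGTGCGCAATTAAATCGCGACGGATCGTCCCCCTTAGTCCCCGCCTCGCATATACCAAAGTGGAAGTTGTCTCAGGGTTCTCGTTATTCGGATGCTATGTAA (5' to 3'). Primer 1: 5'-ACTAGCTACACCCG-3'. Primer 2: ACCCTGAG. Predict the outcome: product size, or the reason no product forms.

Primer 1 (ACTAGCTACACCCG) does not match the top strand, and its reverse complement CGGGTGTAGCTAGT does not match either.
With no annealing site for primer 1, no amplification occurs.

No product — primer 1 has no binding site in the template.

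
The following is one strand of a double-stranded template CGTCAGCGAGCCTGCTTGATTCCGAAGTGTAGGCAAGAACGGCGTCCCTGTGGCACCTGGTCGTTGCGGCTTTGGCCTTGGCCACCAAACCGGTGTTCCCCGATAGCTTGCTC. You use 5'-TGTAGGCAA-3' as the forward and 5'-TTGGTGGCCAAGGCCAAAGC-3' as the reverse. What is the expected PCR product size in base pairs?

61 bp

Scanning the template, TGTAGGCAA occurs at positions 28–36; this primer anneals to the bottom strand there with its 3' end pointing downstream.
Taking the reverse complement of TTGGTGGCCAAGGCCAAAGC gives GCTTTGGCCTTGGCCACCAA, found at positions 69–88 on the template; the primer anneals here to the top strand with its 3' end pointing upstream.
Product length = (reverse-primer end) − (forward-primer start) + 1 = 88 − 28 + 1 = 61 bp.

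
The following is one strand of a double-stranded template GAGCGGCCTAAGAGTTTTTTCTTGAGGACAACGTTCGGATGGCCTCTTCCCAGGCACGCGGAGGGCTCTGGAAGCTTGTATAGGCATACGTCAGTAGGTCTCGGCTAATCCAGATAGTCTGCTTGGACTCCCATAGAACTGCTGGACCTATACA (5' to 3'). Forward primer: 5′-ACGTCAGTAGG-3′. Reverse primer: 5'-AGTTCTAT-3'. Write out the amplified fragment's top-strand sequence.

5'-ACGTCAGTAGGTCTCGGCTAATCCAGATAGTCTGCTTGGACTCCCATAGAACT-3'

Forward primer ACGTCAGTAGG is found on the top strand at positions 88–98.
Reverse complement of the reverse primer: ATAGAACT. This occurs on the top strand at positions 133–140.
The product is the template from position 88 through 140 (53 bp).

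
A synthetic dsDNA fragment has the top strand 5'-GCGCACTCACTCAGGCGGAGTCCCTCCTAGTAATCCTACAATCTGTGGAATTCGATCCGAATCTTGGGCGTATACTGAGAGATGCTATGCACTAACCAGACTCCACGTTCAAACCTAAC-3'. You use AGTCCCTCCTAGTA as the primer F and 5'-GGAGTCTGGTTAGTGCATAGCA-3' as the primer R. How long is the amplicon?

86 bp

Forward primer AGTCCCTCCTAGTA is found on the top strand at positions 19–32.
Reverse complement of the reverse primer: TGCTATGCACTAACCAGACTCC. This occurs on the top strand at positions 83–104.
Product length = (reverse-primer end) − (forward-primer start) + 1 = 104 − 19 + 1 = 86 bp.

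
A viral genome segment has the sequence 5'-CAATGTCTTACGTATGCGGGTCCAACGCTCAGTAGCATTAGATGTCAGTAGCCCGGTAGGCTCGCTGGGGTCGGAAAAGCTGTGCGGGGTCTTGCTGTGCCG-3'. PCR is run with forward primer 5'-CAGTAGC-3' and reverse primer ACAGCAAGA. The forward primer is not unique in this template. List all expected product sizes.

The forward primer CAGTAGC matches the top strand at positions 30–36, 46–52.
The reverse primer's reverse complement is TCTTGCTGT, matching at positions 90–98.
Each forward site pairs with the reverse site to give a product ending at position 98: sizes 69, 53 bp.

69 bp, 53 bp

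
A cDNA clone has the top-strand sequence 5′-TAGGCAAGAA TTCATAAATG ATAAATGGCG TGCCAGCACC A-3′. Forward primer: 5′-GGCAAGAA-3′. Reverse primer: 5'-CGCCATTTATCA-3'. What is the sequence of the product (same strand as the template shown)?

5'-GGCAAGAATTCATAAATGATAAATGGCG-3'

Scanning the template, GGCAAGAA occurs at positions 3–10; this primer anneals to the bottom strand there with its 3' end pointing downstream.
The reverse primer's reverse complement is TGATAAATGGCG, which matches the template at positions 19–30.
The product is the template from position 3 through 30 (28 bp).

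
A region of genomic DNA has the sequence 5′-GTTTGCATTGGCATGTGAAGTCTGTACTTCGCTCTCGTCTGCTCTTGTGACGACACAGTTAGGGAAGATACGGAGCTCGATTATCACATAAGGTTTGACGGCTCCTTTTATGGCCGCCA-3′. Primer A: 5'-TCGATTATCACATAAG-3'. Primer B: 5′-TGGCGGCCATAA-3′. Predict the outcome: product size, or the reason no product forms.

Primer A (TCGATTATCACATAAG) matches the top strand at positions 77–92; it acts as a forward primer.
Primer B's reverse complement is TTATGGCCGCCA, matching the top strand at positions 108–119; it acts as a reverse primer.
The 3' ends face each other across positions 77–119, giving a 43 bp product.

Yes — a 43 bp product.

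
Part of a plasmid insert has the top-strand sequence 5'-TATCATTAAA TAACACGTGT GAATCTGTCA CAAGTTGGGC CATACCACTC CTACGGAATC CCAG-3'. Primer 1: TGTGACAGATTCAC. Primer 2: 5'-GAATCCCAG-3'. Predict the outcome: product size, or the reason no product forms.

No product — the primers' 3' ends point away from each other.

Primer 1 (TGTGACAGATTCAC) has reverse complement GTGAATCTGTCACA, which matches the top strand at positions 19–32; primer 1 anneals to the top strand there with its 3' end pointing upstream toward position 19.
Primer 2 (GAATCCCAG) matches the top strand directly at positions 56–64; it anneals to the bottom strand with its 3' end pointing downstream toward position 64.
The 3' ends diverge (primer 1 extends toward position 1, primer 2 toward position 64), so the primers never converge on a shared product.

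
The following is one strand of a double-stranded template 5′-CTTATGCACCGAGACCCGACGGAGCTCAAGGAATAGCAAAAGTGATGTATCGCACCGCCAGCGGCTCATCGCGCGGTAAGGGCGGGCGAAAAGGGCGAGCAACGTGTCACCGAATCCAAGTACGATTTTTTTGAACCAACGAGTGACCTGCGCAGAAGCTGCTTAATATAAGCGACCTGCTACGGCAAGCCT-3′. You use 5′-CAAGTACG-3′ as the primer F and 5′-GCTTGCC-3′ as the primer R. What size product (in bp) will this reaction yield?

74 bp

Scanning the template, CAAGTACG occurs at positions 117–124; this primer anneals to the bottom strand there with its 3' end pointing downstream.
Taking the reverse complement of GCTTGCC gives GGCAAGC, found at positions 184–190 on the template; the primer anneals here to the top strand with its 3' end pointing upstream.
The product runs from position 117 to position 190, so its length is 190 − 117 + 1 = 74 bp.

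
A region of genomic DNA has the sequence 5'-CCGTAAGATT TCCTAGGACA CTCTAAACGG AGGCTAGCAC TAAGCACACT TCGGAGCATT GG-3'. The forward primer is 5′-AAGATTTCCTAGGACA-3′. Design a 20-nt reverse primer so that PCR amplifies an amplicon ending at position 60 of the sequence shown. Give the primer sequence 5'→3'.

5'-AATGCTCCGAAGTGTGCTTA-3'

The forward primer binds at positions 5–20; the product's 3' end on the top strand is position 60.
The reverse primer anneals to the top strand over positions 41–60, i.e. to TAAGCACACTTCGGAGCATT.
Its sequence written 5'→3' is the reverse complement: AATGCTCCGAAGTGTGCTTA.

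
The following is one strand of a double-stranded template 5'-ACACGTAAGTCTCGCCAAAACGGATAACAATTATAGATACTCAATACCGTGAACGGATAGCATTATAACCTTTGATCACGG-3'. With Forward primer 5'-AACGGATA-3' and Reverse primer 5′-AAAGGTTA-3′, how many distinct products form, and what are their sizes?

The forward primer AACGGATA matches the top strand at positions 19–26, 52–59.
The reverse primer's reverse complement is TAACCTTT, matching at positions 66–73.
Each forward site pairs with the reverse site to give a product ending at position 73: sizes 55, 22 bp.

Two products: 55 bp, 22 bp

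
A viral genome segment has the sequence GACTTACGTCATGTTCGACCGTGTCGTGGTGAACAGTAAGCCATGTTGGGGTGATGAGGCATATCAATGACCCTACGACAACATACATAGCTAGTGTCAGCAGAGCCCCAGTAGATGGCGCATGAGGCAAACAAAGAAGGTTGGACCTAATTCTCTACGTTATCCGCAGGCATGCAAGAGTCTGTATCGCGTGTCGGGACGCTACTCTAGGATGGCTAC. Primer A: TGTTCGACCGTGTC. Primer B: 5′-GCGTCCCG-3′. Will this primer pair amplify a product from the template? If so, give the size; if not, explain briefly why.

Yes — a 191 bp product.

Primer A (TGTTCGACCGTGTC) matches the top strand at positions 12–25; it acts as a forward primer.
Primer B's reverse complement is CGGGACGC, matching the top strand at positions 195–202; it acts as a reverse primer.
The 3' ends face each other across positions 12–202, giving a 191 bp product.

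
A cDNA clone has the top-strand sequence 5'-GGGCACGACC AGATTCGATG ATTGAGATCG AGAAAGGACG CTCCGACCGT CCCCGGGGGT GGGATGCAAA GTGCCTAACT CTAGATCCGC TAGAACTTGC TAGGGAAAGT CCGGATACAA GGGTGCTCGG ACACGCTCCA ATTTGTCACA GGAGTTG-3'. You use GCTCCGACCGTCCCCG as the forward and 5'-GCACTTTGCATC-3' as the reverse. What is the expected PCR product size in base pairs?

Scanning the template, GCTCCGACCGTCCCCG occurs at positions 40–55; this primer anneals to the bottom strand there with its 3' end pointing downstream.
Reverse complement of the reverse primer: GATGCAAAGTGC. This occurs on the top strand at positions 63–74.
Amplicon spans positions 40–74: 35 bp.

35 bp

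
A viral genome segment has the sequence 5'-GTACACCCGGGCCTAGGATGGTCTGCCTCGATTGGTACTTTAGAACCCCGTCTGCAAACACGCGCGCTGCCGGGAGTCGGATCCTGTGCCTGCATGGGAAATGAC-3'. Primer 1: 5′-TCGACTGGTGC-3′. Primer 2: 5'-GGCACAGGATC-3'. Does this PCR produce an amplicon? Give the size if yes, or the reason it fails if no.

Primer 1 (TCGACTGGTGC) does not match the top strand, and its reverse complement GCACCAGTCGA does not match either.
With no annealing site for primer 1, no amplification occurs.

No product — primer 1 has no binding site in the template.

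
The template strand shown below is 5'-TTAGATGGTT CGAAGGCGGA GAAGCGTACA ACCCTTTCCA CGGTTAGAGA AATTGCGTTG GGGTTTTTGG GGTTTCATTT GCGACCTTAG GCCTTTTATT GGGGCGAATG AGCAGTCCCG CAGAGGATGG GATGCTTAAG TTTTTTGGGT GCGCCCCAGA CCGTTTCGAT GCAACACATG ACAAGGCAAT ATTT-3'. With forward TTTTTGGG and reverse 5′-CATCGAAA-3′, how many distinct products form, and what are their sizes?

The forward primer TTTTTGGG matches the top strand at positions 64–71, 142–149.
The reverse primer's reverse complement is TTTCGATG, matching at positions 164–171.
Each forward site pairs with the reverse site to give a product ending at position 171: sizes 108, 30 bp.

Two products: 108 bp, 30 bp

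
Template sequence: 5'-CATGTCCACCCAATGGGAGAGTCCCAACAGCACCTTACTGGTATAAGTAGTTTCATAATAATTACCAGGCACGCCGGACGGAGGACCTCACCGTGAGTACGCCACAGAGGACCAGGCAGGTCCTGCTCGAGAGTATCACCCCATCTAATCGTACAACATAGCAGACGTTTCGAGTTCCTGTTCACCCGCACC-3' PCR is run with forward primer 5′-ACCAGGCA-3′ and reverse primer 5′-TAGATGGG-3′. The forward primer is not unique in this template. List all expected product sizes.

The forward primer ACCAGGCA matches the top strand at positions 64–71, 111–118.
The reverse primer's reverse complement is CCCATCTA, matching at positions 140–147.
Each forward site pairs with the reverse site to give a product ending at position 147: sizes 84, 37 bp.

84 bp, 37 bp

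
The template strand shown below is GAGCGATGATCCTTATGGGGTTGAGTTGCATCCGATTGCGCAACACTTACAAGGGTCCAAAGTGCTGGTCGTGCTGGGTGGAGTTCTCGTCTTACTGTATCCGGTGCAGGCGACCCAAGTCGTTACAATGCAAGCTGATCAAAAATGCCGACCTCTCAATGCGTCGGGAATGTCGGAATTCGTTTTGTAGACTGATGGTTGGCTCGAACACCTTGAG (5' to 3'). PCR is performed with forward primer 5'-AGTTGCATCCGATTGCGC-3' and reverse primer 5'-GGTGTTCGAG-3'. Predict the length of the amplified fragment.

189 bp

Scanning the template, AGTTGCATCCGATTGCGC occurs at positions 24–41; this primer anneals to the bottom strand there with its 3' end pointing downstream.
The reverse primer's reverse complement is CTCGAACACC, which matches the template at positions 203–212.
Product length = (reverse-primer end) − (forward-primer start) + 1 = 212 − 24 + 1 = 189 bp.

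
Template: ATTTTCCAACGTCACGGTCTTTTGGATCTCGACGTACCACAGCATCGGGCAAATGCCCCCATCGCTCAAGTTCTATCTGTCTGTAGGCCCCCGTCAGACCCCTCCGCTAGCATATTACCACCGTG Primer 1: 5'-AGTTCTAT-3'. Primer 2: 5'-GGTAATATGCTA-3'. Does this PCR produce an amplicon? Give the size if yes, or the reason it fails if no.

Primer 1 (AGTTCTAT) matches the top strand at positions 69–76; it acts as a forward primer.
Primer 2's reverse complement is TAGCATATTACC, matching the top strand at positions 108–119; it acts as a reverse primer.
The 3' ends face each other across positions 69–119, giving a 51 bp product.

Yes — a 51 bp product.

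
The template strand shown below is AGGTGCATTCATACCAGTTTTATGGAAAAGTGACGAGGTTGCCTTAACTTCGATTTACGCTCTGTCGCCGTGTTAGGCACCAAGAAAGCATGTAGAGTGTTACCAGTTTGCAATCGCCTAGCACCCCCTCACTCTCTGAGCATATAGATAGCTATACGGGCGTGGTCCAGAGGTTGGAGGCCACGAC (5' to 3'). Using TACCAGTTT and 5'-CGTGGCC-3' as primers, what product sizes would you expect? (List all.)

174 bp, 85 bp

The forward primer TACCAGTTT matches the top strand at positions 12–20, 101–109.
The reverse primer's reverse complement is GGCCACG, matching at positions 179–185.
Each forward site pairs with the reverse site to give a product ending at position 185: sizes 174, 85 bp.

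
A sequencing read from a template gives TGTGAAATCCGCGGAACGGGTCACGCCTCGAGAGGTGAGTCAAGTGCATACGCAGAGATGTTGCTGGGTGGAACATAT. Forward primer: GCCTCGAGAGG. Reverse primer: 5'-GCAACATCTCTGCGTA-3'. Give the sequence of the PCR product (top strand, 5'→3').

5'-GCCTCGAGAGGTGAGTCAAGTGCATACGCAGAGATGTTGC-3'

Scanning the template, GCCTCGAGAGG occurs at positions 25–35; this primer anneals to the bottom strand there with its 3' end pointing downstream.
The reverse primer's reverse complement is TACGCAGAGATGTTGC, which matches the template at positions 49–64.
The product is the template from position 25 through 64 (40 bp).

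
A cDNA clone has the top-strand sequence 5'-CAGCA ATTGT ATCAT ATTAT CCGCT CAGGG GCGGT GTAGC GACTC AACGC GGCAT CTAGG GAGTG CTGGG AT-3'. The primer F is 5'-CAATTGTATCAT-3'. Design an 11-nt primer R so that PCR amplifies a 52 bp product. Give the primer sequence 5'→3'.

The forward primer binds at positions 4–15, so a 52 bp product ends at position 4 + 52 − 1 = 55.
The reverse primer anneals to the top strand over positions 45–55, i.e. to CAACGCGGCAT.
Its sequence written 5'→3' is the reverse complement: ATGCCGCGTTG.

5'-ATGCCGCGTTG-3'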